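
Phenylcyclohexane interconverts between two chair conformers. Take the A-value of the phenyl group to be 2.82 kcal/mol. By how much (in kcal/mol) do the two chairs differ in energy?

A monosubstituted cyclohexane has one chair with the phenyl group axial (E = A = 2.82 kcal/mol) and one with it equatorial (E = 0).
ΔE = 2.82 − 0 = 2.82 kcal/mol.

2.82 kcal/mol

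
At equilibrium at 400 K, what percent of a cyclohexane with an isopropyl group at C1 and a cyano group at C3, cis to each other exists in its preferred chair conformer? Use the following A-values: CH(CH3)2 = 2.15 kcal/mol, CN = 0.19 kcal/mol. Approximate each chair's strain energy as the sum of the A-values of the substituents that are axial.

C1 and C3 have the same parity, so for the cis isomer the two substituents are e,e in one chair and a,a in the other.
Chair I (isopropyl axial, cyano axial): E = 2.34 kcal/mol; chair II (isopropyl equatorial, cyano equatorial): E = 0.00 kcal/mol.
ΔG = 2.34 kcal/mol between the two chairs.
K = exp(ΔG/RT) with R = 1.987×10⁻³ kcal mol⁻¹ K⁻¹ and T = 400 K gives K ≈ 19.
Fraction in the lower-energy chair = K/(K+1) = 95.0%.

95.0%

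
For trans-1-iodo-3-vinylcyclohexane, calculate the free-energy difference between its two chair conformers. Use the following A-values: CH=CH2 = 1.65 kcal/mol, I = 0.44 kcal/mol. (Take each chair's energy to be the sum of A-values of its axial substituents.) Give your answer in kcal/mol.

1.21 kcal/mol

C1 and C3 have the same parity, so for the trans isomer the two substituents are one axial and one equatorial in each chair.
Chair I (vinyl axial, iodo equatorial): E = 1.65 kcal/mol.
Chair II (vinyl equatorial, iodo axial): E = 0.44 kcal/mol.
ΔE = 1.65 − 0.44 = 1.21 kcal/mol; chair II is more stable.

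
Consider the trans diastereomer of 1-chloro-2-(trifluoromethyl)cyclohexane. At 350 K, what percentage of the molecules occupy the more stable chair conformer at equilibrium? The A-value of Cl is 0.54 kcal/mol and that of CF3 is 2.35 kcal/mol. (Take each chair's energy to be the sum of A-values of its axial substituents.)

C1 and C2 have opposite parity, so for the trans isomer the two substituents are e,e in one chair and a,a in the other.
Chair I (chloro axial, trifluoromethyl axial): E = 2.89 kcal/mol; chair II (chloro equatorial, trifluoromethyl equatorial): E = 0.00 kcal/mol.
ΔG = 2.89 kcal/mol between the two chairs.
K = exp(ΔG/RT) with R = 1.987×10⁻³ kcal mol⁻¹ K⁻¹ and T = 350 K gives K ≈ 63.8.
Fraction in the lower-energy chair = K/(K+1) = 98.5%.

98.5%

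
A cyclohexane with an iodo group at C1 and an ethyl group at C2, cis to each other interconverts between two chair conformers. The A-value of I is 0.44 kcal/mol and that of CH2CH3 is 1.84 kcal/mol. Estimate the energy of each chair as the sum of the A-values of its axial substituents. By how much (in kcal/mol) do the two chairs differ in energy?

C1 and C2 have opposite parity, so for the cis isomer the two substituents are one axial and one equatorial in each chair.
Chair I (iodo axial, ethyl equatorial): E = 0.44 kcal/mol.
Chair II (iodo equatorial, ethyl axial): E = 1.84 kcal/mol.
ΔE = 1.84 − 0.44 = 1.40 kcal/mol; chair I is more stable.

1.40 kcal/mol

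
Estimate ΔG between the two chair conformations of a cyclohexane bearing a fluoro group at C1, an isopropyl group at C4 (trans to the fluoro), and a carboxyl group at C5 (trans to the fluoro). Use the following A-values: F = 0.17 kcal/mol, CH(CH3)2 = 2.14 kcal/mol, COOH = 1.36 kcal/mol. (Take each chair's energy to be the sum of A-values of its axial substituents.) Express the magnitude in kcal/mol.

0.95 kcal/mol

Chair I (fluoro axial, isopropyl axial, carboxyl equatorial): E = 2.31 kcal/mol.
Chair II (fluoro equatorial, isopropyl equatorial, carboxyl axial): E = 1.36 kcal/mol.
ΔE = 2.31 − 1.36 = 0.95 kcal/mol; chair II is more stable.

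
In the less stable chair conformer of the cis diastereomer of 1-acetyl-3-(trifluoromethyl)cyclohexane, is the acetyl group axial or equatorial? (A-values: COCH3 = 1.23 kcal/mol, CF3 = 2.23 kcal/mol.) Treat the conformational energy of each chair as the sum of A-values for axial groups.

C1 and C3 have the same parity, so for the cis isomer the two substituents are e,e in one chair and a,a in the other.
Chair I (acetyl axial, trifluoromethyl axial): E = 3.46 kcal/mol.
Chair II (acetyl equatorial, trifluoromethyl equatorial): E = 0.00 kcal/mol.
Chair I is the less stable (higher-energy) conformer, and in that chair the acetyl group is axial.

axial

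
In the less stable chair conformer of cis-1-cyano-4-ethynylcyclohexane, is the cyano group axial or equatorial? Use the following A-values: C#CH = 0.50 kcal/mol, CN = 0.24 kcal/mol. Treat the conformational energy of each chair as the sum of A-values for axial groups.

C1 and C4 have opposite parity, so for the cis isomer the two substituents are one axial and one equatorial in each chair.
Chair I (ethynyl axial, cyano equatorial): E = 0.50 kcal/mol.
Chair II (ethynyl equatorial, cyano axial): E = 0.24 kcal/mol.
Chair I is the less stable (higher-energy) conformer, and in that chair the cyano group is equatorial.

equatorial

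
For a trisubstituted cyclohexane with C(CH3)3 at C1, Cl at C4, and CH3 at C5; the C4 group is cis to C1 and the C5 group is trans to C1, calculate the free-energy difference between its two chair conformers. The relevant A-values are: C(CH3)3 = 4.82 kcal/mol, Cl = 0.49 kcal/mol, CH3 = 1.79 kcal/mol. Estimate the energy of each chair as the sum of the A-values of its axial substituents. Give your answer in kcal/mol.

Chair I (tert-butyl axial, chloro equatorial, methyl equatorial): E = 4.82 kcal/mol.
Chair II (tert-butyl equatorial, chloro axial, methyl axial): E = 2.28 kcal/mol.
ΔE = 4.82 − 2.28 = 2.54 kcal/mol; chair II is more stable.

2.54 kcal/mol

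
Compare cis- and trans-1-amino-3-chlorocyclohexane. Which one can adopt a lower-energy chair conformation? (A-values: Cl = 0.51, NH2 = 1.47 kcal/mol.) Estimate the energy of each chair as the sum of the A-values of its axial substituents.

cis

At 1,3 positions (parity same): cis → (e,e or a,a); trans → (a,e or e,a).
Best chair for cis: E = 0.00 kcal/mol; best chair for trans: E = 0.51 kcal/mol.
The cis isomer is lower by 0.51 kcal/mol.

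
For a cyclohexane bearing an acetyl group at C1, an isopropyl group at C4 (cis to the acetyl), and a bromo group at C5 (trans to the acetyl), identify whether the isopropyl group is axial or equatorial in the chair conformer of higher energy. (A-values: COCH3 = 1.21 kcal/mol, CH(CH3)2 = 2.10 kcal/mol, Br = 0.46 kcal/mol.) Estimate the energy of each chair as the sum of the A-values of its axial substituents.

Chair I (acetyl axial, isopropyl equatorial, bromo equatorial): E = 1.21 kcal/mol.
Chair II (acetyl equatorial, isopropyl axial, bromo axial): E = 2.56 kcal/mol.
Chair II is the less stable (higher-energy) conformer, and in that chair the isopropyl group is axial.

axial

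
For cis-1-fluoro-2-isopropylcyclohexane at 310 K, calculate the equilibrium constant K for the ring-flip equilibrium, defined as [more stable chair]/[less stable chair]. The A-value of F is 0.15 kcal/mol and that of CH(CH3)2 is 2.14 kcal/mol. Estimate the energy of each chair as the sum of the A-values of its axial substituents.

K ≈ 25.3

C1 and C2 have opposite parity, so for the cis isomer the two substituents are one axial and one equatorial in each chair.
Chair I (fluoro axial, isopropyl equatorial): E = 0.15 kcal/mol; chair II (fluoro equatorial, isopropyl axial): E = 2.14 kcal/mol.
ΔG = 1.99 kcal/mol between the two chairs.
K = exp(ΔG/RT) with R = 1.987×10⁻³ kcal mol⁻¹ K⁻¹ and T = 310 K gives K ≈ 25.3.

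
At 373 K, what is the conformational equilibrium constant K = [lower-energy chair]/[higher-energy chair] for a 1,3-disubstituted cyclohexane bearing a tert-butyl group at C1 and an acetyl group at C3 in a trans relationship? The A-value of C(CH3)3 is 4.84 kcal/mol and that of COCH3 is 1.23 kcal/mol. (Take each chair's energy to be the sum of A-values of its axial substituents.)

C1 and C3 have the same parity, so for the trans isomer the two substituents are one axial and one equatorial in each chair.
Chair I (tert-butyl axial, acetyl equatorial): E = 4.84 kcal/mol; chair II (tert-butyl equatorial, acetyl axial): E = 1.23 kcal/mol.
ΔG = 3.61 kcal/mol between the two chairs.
K = exp(ΔG/RT) with R = 1.987×10⁻³ kcal mol⁻¹ K⁻¹ and T = 373 K gives K ≈ 130.

K ≈ 130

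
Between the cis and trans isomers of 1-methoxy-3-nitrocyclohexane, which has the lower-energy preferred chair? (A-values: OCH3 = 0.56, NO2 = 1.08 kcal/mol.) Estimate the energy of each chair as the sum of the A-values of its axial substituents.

At 1,3 positions (parity same): cis → (e,e or a,a); trans → (a,e or e,a).
Best chair for cis: E = 0.00 kcal/mol; best chair for trans: E = 0.56 kcal/mol.
The cis isomer is lower by 0.56 kcal/mol.

cis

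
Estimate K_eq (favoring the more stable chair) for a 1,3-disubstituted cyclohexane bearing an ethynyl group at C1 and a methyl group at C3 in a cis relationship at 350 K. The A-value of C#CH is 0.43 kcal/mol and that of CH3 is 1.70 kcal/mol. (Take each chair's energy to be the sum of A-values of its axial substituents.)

C1 and C3 have the same parity, so for the cis isomer the two substituents are e,e in one chair and a,a in the other.
Chair I (ethynyl axial, methyl axial): E = 2.13 kcal/mol; chair II (ethynyl equatorial, methyl equatorial): E = 0.00 kcal/mol.
ΔG = 2.13 kcal/mol between the two chairs.
K = exp(ΔG/RT) with R = 1.987×10⁻³ kcal mol⁻¹ K⁻¹ and T = 350 K gives K ≈ 21.4.

K ≈ 21.4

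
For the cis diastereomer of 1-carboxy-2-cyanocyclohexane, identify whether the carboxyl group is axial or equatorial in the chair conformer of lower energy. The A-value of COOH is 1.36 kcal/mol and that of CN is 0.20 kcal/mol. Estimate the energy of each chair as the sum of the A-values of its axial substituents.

equatorial

C1 and C2 have opposite parity, so for the cis isomer the two substituents are one axial and one equatorial in each chair.
Chair I (carboxyl axial, cyano equatorial): E = 1.36 kcal/mol.
Chair II (carboxyl equatorial, cyano axial): E = 0.20 kcal/mol.
Chair II is the more stable (lower-energy) conformer, and in that chair the carboxyl group is equatorial.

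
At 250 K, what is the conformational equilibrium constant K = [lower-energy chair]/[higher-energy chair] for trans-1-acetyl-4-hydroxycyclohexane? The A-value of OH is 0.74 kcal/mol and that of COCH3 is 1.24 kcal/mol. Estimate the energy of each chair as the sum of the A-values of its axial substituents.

K ≈ 53.8

C1 and C4 have opposite parity, so for the trans isomer the two substituents are e,e in one chair and a,a in the other.
Chair I (hydroxyl axial, acetyl axial): E = 1.98 kcal/mol; chair II (hydroxyl equatorial, acetyl equatorial): E = 0.00 kcal/mol.
ΔG = 1.98 kcal/mol between the two chairs.
K = exp(ΔG/RT) with R = 1.987×10⁻³ kcal mol⁻¹ K⁻¹ and T = 250 K gives K ≈ 53.8.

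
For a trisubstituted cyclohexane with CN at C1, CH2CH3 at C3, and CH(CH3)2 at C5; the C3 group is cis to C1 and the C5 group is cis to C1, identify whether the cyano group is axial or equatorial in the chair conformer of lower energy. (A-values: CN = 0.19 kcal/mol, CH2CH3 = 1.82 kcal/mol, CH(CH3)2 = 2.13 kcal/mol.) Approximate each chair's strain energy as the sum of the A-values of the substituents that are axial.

equatorial

Chair I (cyano axial, ethyl axial, isopropyl axial): E = 4.14 kcal/mol.
Chair II (cyano equatorial, ethyl equatorial, isopropyl equatorial): E = 0.00 kcal/mol.
Chair II is the more stable (lower-energy) conformer, and in that chair the cyano group is equatorial.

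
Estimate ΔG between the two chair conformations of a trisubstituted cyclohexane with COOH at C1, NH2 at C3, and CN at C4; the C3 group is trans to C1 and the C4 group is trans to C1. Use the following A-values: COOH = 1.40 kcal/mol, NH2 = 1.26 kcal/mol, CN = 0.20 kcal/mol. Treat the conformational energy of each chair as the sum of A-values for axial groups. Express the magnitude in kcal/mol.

0.34 kcal/mol

Chair I (carboxyl axial, amino equatorial, cyano axial): E = 1.60 kcal/mol.
Chair II (carboxyl equatorial, amino axial, cyano equatorial): E = 1.26 kcal/mol.
ΔE = 1.60 − 1.26 = 0.34 kcal/mol; chair II is more stable.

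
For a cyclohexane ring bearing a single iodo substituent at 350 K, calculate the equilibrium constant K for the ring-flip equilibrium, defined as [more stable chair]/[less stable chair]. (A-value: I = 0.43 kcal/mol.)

One chair has the iodo group axial (E = 0.43 kcal/mol) and the other has it equatorial (E = 0).
ΔG = 0.43 kcal/mol between the two chairs.
K = exp(ΔG/RT) with R = 1.987×10⁻³ kcal mol⁻¹ K⁻¹ and T = 350 K gives K ≈ 1.86.

K ≈ 1.86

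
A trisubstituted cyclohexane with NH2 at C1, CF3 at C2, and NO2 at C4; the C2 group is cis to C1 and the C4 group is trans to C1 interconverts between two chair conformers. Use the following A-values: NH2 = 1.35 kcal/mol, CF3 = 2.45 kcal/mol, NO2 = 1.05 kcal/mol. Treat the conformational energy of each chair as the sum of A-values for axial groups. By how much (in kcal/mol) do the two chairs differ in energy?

Chair I (amino axial, trifluoromethyl equatorial, nitro axial): E = 2.40 kcal/mol.
Chair II (amino equatorial, trifluoromethyl axial, nitro equatorial): E = 2.45 kcal/mol.
ΔE = 2.45 − 2.40 = 0.05 kcal/mol; chair I is more stable.

0.05 kcal/mol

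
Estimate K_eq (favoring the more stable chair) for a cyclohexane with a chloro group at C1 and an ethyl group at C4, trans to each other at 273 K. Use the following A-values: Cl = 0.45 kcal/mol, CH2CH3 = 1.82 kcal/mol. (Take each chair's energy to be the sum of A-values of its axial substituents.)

K ≈ 65.7

C1 and C4 have opposite parity, so for the trans isomer the two substituents are e,e in one chair and a,a in the other.
Chair I (chloro axial, ethyl axial): E = 2.27 kcal/mol; chair II (chloro equatorial, ethyl equatorial): E = 0.00 kcal/mol.
ΔG = 2.27 kcal/mol between the two chairs.
K = exp(ΔG/RT) with R = 1.987×10⁻³ kcal mol⁻¹ K⁻¹ and T = 273 K gives K ≈ 65.7.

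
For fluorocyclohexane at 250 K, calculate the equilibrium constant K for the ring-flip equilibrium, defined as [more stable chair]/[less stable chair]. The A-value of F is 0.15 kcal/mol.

K ≈ 1.35

One chair has the fluoro group axial (E = 0.15 kcal/mol) and the other has it equatorial (E = 0).
ΔG = 0.15 kcal/mol between the two chairs.
K = exp(ΔG/RT) with R = 1.987×10⁻³ kcal mol⁻¹ K⁻¹ and T = 250 K gives K ≈ 1.35.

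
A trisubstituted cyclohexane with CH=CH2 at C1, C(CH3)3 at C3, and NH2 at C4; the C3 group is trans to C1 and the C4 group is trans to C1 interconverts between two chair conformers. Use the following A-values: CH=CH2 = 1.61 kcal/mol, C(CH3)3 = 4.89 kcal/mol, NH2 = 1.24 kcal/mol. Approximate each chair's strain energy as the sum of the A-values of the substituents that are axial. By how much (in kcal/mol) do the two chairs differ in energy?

Chair I (vinyl axial, tert-butyl equatorial, amino axial): E = 2.85 kcal/mol.
Chair II (vinyl equatorial, tert-butyl axial, amino equatorial): E = 4.89 kcal/mol.
ΔE = 4.89 − 2.85 = 2.04 kcal/mol; chair I is more stable.

2.04 kcal/mol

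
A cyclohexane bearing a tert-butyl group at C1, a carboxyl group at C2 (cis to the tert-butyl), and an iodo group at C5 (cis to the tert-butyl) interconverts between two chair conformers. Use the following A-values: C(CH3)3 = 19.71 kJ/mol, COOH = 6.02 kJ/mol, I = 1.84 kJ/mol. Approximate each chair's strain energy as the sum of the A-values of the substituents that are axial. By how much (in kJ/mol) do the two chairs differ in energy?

15.53 kJ/mol

Chair I (tert-butyl axial, carboxyl equatorial, iodo axial): E = 21.55 kJ/mol.
Chair II (tert-butyl equatorial, carboxyl axial, iodo equatorial): E = 6.02 kJ/mol.
ΔE = 21.55 − 6.02 = 15.53 kJ/mol; chair II is more stable.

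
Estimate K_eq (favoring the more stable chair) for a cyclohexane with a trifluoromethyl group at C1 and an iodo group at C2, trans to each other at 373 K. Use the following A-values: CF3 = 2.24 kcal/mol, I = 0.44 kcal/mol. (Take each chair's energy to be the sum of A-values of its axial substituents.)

C1 and C2 have opposite parity, so for the trans isomer the two substituents are e,e in one chair and a,a in the other.
Chair I (trifluoromethyl axial, iodo axial): E = 2.68 kcal/mol; chair II (trifluoromethyl equatorial, iodo equatorial): E = 0.00 kcal/mol.
ΔG = 2.68 kcal/mol between the two chairs.
K = exp(ΔG/RT) with R = 1.987×10⁻³ kcal mol⁻¹ K⁻¹ and T = 373 K gives K ≈ 37.2.

K ≈ 37.2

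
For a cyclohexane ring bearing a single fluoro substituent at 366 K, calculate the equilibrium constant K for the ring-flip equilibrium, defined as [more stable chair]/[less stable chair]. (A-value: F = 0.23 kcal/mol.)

One chair has the fluoro group axial (E = 0.23 kcal/mol) and the other has it equatorial (E = 0).
ΔG = 0.23 kcal/mol between the two chairs.
K = exp(ΔG/RT) with R = 1.987×10⁻³ kcal mol⁻¹ K⁻¹ and T = 366 K gives K ≈ 1.37.

K ≈ 1.37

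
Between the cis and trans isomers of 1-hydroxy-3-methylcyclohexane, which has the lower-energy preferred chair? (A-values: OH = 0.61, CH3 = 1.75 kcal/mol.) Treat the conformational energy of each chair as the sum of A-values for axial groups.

At 1,3 positions (parity same): cis → (e,e or a,a); trans → (a,e or e,a).
Best chair for cis: E = 0.00 kcal/mol; best chair for trans: E = 0.61 kcal/mol.
The cis isomer is lower by 0.61 kcal/mol.

cis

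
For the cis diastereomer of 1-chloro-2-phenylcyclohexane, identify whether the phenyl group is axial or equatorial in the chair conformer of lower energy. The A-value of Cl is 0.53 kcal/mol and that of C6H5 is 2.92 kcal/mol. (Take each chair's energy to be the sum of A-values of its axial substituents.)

C1 and C2 have opposite parity, so for the cis isomer the two substituents are one axial and one equatorial in each chair.
Chair I (chloro axial, phenyl equatorial): E = 0.53 kcal/mol.
Chair II (chloro equatorial, phenyl axial): E = 2.92 kcal/mol.
Chair I is the more stable (lower-energy) conformer, and in that chair the phenyl group is equatorial.

equatorial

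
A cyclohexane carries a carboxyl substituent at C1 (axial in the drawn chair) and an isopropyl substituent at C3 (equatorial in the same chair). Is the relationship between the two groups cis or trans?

C1 and C3 have the same parity, so their axial bonds point in the same direction.
With same-parity carbons, two substituents on the same face are both axial or both equatorial; opposite faces give one of each.
Here the groups are axial/equatorial → opposite face → trans.

trans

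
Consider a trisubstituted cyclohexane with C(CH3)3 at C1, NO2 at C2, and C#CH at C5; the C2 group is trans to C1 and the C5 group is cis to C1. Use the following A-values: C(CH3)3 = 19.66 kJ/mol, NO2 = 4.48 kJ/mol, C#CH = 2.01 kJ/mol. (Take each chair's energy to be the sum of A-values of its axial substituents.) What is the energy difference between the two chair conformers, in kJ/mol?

26.15 kJ/mol

Chair I (tert-butyl axial, nitro axial, ethynyl axial): E = 26.15 kJ/mol.
Chair II (tert-butyl equatorial, nitro equatorial, ethynyl equatorial): E = 0.00 kJ/mol.
ΔE = 26.15 − 0.00 = 26.15 kJ/mol; chair II is more stable.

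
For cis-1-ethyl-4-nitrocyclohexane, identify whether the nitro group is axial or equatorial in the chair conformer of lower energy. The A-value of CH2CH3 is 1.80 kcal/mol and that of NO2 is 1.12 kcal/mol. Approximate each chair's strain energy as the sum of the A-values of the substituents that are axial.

C1 and C4 have opposite parity, so for the cis isomer the two substituents are one axial and one equatorial in each chair.
Chair I (ethyl axial, nitro equatorial): E = 1.80 kcal/mol.
Chair II (ethyl equatorial, nitro axial): E = 1.12 kcal/mol.
Chair II is the more stable (lower-energy) conformer, and in that chair the nitro group is axial.

axial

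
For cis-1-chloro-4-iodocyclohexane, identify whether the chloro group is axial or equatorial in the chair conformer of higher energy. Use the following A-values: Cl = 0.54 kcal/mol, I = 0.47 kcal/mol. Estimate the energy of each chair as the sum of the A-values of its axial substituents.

axial

C1 and C4 have opposite parity, so for the cis isomer the two substituents are one axial and one equatorial in each chair.
Chair I (chloro axial, iodo equatorial): E = 0.54 kcal/mol.
Chair II (chloro equatorial, iodo axial): E = 0.47 kcal/mol.
Chair I is the less stable (higher-energy) conformer, and in that chair the chloro group is axial.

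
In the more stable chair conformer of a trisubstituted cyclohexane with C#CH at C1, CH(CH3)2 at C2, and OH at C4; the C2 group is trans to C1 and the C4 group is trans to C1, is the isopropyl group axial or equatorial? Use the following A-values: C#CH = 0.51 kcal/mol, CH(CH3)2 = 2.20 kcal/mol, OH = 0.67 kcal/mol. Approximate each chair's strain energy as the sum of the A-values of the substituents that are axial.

equatorial

Chair I (ethynyl axial, isopropyl axial, hydroxyl axial): E = 3.38 kcal/mol.
Chair II (ethynyl equatorial, isopropyl equatorial, hydroxyl equatorial): E = 0.00 kcal/mol.
Chair II is the more stable (lower-energy) conformer, and in that chair the isopropyl group is equatorial.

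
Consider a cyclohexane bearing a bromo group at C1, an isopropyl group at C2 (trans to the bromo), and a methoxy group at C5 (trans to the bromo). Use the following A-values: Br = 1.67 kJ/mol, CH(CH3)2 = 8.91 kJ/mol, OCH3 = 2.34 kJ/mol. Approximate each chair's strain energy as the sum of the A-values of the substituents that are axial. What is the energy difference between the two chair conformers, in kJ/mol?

Chair I (bromo axial, isopropyl axial, methoxy equatorial): E = 10.58 kJ/mol.
Chair II (bromo equatorial, isopropyl equatorial, methoxy axial): E = 2.34 kJ/mol.
ΔE = 10.58 − 2.34 = 8.24 kJ/mol; chair II is more stable.

8.24 kJ/mol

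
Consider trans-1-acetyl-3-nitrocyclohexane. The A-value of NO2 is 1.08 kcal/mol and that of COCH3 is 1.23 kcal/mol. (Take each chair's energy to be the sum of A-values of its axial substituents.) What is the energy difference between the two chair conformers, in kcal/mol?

0.15 kcal/mol

C1 and C3 have the same parity, so for the trans isomer the two substituents are one axial and one equatorial in each chair.
Chair I (nitro axial, acetyl equatorial): E = 1.08 kcal/mol.
Chair II (nitro equatorial, acetyl axial): E = 1.23 kcal/mol.
ΔE = 1.23 − 1.08 = 0.15 kcal/mol; chair I is more stable.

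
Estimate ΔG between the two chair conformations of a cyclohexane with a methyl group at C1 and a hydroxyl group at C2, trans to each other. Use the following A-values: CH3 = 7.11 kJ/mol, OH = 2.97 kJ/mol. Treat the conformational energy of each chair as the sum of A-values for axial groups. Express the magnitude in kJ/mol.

C1 and C2 have opposite parity, so for the trans isomer the two substituents are e,e in one chair and a,a in the other.
Chair I (methyl axial, hydroxyl axial): E = 10.08 kJ/mol.
Chair II (methyl equatorial, hydroxyl equatorial): E = 0.00 kJ/mol.
ΔE = 10.08 − 0.00 = 10.08 kJ/mol; chair II is more stable.

10.08 kJ/mol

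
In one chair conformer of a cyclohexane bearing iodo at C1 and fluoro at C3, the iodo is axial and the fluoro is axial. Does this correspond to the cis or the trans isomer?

C1 and C3 have the same parity, so their axial bonds point in the same direction.
With same-parity carbons, two substituents on the same face are both axial or both equatorial; opposite faces give one of each.
Here the groups are axial/axial → same face → cis.

cis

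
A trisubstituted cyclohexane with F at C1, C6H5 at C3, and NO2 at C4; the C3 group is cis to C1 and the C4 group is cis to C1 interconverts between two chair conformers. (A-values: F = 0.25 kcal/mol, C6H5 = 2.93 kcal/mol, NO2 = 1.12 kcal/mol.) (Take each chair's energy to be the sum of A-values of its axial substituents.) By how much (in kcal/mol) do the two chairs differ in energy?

2.06 kcal/mol

Chair I (fluoro axial, phenyl axial, nitro equatorial): E = 3.18 kcal/mol.
Chair II (fluoro equatorial, phenyl equatorial, nitro axial): E = 1.12 kcal/mol.
ΔE = 3.18 − 1.12 = 2.06 kcal/mol; chair II is more stable.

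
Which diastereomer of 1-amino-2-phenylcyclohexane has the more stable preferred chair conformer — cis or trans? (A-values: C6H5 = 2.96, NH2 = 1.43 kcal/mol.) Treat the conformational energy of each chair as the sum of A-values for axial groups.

At 1,2 positions (parity opposite): cis → (a,e or e,a); trans → (e,e or a,a).
Best chair for cis: E = 1.43 kcal/mol; best chair for trans: E = 0.00 kcal/mol.
The trans isomer is lower by 1.43 kcal/mol.

trans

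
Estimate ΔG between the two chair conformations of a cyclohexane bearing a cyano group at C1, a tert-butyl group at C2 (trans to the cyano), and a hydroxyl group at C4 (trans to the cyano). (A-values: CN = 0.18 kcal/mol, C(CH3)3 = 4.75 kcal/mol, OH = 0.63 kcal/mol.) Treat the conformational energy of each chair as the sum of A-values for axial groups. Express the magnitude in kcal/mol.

5.56 kcal/mol

Chair I (cyano axial, tert-butyl axial, hydroxyl axial): E = 5.56 kcal/mol.
Chair II (cyano equatorial, tert-butyl equatorial, hydroxyl equatorial): E = 0.00 kcal/mol.
ΔE = 5.56 − 0.00 = 5.56 kcal/mol; chair II is more stable.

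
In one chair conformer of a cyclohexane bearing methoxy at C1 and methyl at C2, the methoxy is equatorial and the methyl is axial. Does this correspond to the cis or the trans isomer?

cis

C1 and C2 have opposite parity, so their axial bonds point in opposite directions.
With opposite-parity carbons, two substituents on the same face are one axial and one equatorial; opposite faces give both axial or both equatorial.
Here the groups are equatorial/axial → same face → cis.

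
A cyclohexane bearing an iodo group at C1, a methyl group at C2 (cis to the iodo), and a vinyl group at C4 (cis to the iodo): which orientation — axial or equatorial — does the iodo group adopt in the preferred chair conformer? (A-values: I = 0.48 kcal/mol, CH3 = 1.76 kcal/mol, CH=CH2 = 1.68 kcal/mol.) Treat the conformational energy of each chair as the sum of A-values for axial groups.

Chair I (iodo axial, methyl equatorial, vinyl equatorial): E = 0.48 kcal/mol.
Chair II (iodo equatorial, methyl axial, vinyl axial): E = 3.44 kcal/mol.
Chair I is the more stable (lower-energy) conformer, and in that chair the iodo group is axial.

axial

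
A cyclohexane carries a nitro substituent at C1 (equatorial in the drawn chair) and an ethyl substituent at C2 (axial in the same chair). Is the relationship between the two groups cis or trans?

cis

C1 and C2 have opposite parity, so their axial bonds point in opposite directions.
With opposite-parity carbons, two substituents on the same face are one axial and one equatorial; opposite faces give both axial or both equatorial.
Here the groups are equatorial/axial → same face → cis.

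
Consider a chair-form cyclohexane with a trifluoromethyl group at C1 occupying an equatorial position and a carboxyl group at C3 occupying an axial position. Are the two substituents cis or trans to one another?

C1 and C3 have the same parity, so their axial bonds point in the same direction.
With same-parity carbons, two substituents on the same face are both axial or both equatorial; opposite faces give one of each.
Here the groups are equatorial/axial → opposite face → trans.

trans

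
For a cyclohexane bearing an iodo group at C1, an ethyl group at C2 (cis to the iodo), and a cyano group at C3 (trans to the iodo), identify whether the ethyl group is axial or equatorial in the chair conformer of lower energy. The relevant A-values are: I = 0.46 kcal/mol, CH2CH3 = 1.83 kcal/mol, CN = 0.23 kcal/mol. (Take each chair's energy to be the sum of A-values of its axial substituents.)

equatorial

Chair I (iodo axial, ethyl equatorial, cyano equatorial): E = 0.46 kcal/mol.
Chair II (iodo equatorial, ethyl axial, cyano axial): E = 2.06 kcal/mol.
Chair I is the more stable (lower-energy) conformer, and in that chair the ethyl group is equatorial.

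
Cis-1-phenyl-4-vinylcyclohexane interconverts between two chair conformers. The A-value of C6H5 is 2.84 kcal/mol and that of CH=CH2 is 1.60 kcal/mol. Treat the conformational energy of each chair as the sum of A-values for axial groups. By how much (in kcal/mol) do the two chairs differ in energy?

1.24 kcal/mol

C1 and C4 have opposite parity, so for the cis isomer the two substituents are one axial and one equatorial in each chair.
Chair I (phenyl axial, vinyl equatorial): E = 2.84 kcal/mol.
Chair II (phenyl equatorial, vinyl axial): E = 1.60 kcal/mol.
ΔE = 2.84 − 1.60 = 1.24 kcal/mol; chair II is more stable.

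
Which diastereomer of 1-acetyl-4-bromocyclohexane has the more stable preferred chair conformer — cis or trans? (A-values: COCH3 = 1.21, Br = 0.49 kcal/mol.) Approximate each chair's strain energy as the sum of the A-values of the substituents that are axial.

trans

At 1,4 positions (parity opposite): cis → (a,e or e,a); trans → (e,e or a,a).
Best chair for cis: E = 0.49 kcal/mol; best chair for trans: E = 0.00 kcal/mol.
The trans isomer is lower by 0.49 kcal/mol.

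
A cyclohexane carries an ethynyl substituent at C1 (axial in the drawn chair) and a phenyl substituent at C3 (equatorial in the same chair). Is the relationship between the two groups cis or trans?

trans

C1 and C3 have the same parity, so their axial bonds point in the same direction.
With same-parity carbons, two substituents on the same face are both axial or both equatorial; opposite faces give one of each.
Here the groups are axial/equatorial → opposite face → trans.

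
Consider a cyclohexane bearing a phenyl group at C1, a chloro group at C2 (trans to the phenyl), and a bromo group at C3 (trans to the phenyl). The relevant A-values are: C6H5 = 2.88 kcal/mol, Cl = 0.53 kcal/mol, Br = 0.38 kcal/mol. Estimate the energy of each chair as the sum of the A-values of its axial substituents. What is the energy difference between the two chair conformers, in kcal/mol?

Chair I (phenyl axial, chloro axial, bromo equatorial): E = 3.41 kcal/mol.
Chair II (phenyl equatorial, chloro equatorial, bromo axial): E = 0.38 kcal/mol.
ΔE = 3.41 − 0.38 = 3.03 kcal/mol; chair II is more stable.

3.03 kcal/mol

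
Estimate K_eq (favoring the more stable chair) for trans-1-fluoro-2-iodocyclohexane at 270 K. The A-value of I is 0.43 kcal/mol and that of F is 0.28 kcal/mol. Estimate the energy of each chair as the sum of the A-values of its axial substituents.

K ≈ 3.76

C1 and C2 have opposite parity, so for the trans isomer the two substituents are e,e in one chair and a,a in the other.
Chair I (iodo axial, fluoro axial): E = 0.71 kcal/mol; chair II (iodo equatorial, fluoro equatorial): E = 0.00 kcal/mol.
ΔG = 0.71 kcal/mol between the two chairs.
K = exp(ΔG/RT) with R = 1.987×10⁻³ kcal mol⁻¹ K⁻¹ and T = 270 K gives K ≈ 3.76.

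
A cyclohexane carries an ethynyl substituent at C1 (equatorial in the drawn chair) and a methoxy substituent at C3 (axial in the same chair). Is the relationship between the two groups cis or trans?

trans

C1 and C3 have the same parity, so their axial bonds point in the same direction.
With same-parity carbons, two substituents on the same face are both axial or both equatorial; opposite faces give one of each.
Here the groups are equatorial/axial → opposite face → trans.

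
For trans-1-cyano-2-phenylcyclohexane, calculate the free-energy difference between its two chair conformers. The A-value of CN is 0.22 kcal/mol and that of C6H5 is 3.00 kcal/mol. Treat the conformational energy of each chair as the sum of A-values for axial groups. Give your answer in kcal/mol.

3.22 kcal/mol

C1 and C2 have opposite parity, so for the trans isomer the two substituents are e,e in one chair and a,a in the other.
Chair I (cyano axial, phenyl axial): E = 3.22 kcal/mol.
Chair II (cyano equatorial, phenyl equatorial): E = 0.00 kcal/mol.
ΔE = 3.22 − 0.00 = 3.22 kcal/mol; chair II is more stable.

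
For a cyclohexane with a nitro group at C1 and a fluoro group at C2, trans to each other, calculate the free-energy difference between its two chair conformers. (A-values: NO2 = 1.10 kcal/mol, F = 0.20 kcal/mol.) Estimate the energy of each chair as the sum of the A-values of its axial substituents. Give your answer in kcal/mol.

1.30 kcal/mol

C1 and C2 have opposite parity, so for the trans isomer the two substituents are e,e in one chair and a,a in the other.
Chair I (nitro axial, fluoro axial): E = 1.30 kcal/mol.
Chair II (nitro equatorial, fluoro equatorial): E = 0.00 kcal/mol.
ΔE = 1.30 − 0.00 = 1.30 kcal/mol; chair II is more stable.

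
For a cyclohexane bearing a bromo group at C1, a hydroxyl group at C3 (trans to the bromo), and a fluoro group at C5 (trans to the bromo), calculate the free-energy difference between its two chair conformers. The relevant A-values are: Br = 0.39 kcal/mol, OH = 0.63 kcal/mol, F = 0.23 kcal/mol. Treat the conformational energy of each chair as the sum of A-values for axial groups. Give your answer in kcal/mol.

Chair I (bromo axial, hydroxyl equatorial, fluoro equatorial): E = 0.39 kcal/mol.
Chair II (bromo equatorial, hydroxyl axial, fluoro axial): E = 0.86 kcal/mol.
ΔE = 0.86 − 0.39 = 0.47 kcal/mol; chair I is more stable.

0.47 kcal/mol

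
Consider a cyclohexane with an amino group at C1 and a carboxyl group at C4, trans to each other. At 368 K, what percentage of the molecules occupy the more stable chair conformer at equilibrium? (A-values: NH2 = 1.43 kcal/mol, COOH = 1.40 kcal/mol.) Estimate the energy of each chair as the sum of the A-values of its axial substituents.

C1 and C4 have opposite parity, so for the trans isomer the two substituents are e,e in one chair and a,a in the other.
Chair I (amino axial, carboxyl axial): E = 2.83 kcal/mol; chair II (amino equatorial, carboxyl equatorial): E = 0.00 kcal/mol.
ΔG = 2.83 kcal/mol between the two chairs.
K = exp(ΔG/RT) with R = 1.987×10⁻³ kcal mol⁻¹ K⁻¹ and T = 368 K gives K ≈ 48.
Fraction in the lower-energy chair = K/(K+1) = 98.0%.

98.0%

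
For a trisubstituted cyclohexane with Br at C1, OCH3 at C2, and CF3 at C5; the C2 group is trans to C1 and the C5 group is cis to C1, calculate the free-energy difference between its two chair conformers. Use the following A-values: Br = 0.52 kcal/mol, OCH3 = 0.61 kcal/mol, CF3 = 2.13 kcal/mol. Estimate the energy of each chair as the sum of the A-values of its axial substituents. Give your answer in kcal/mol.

3.26 kcal/mol

Chair I (bromo axial, methoxy axial, trifluoromethyl axial): E = 3.26 kcal/mol.
Chair II (bromo equatorial, methoxy equatorial, trifluoromethyl equatorial): E = 0.00 kcal/mol.
ΔE = 3.26 − 0.00 = 3.26 kcal/mol; chair II is more stable.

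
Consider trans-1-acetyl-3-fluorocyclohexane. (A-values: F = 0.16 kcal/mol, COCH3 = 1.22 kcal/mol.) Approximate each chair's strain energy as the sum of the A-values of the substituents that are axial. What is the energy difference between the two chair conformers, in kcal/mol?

1.06 kcal/mol

C1 and C3 have the same parity, so for the trans isomer the two substituents are one axial and one equatorial in each chair.
Chair I (fluoro axial, acetyl equatorial): E = 0.16 kcal/mol.
Chair II (fluoro equatorial, acetyl axial): E = 1.22 kcal/mol.
ΔE = 1.22 − 0.16 = 1.06 kcal/mol; chair I is more stable.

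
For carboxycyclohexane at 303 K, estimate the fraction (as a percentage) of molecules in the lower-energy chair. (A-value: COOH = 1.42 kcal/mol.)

One chair has the carboxyl group axial (E = 1.42 kcal/mol) and the other has it equatorial (E = 0).
ΔG = 1.42 kcal/mol between the two chairs.
K = exp(ΔG/RT) with R = 1.987×10⁻³ kcal mol⁻¹ K⁻¹ and T = 303 K gives K ≈ 10.6.
Fraction in the lower-energy chair = K/(K+1) = 91.4%.

91.4%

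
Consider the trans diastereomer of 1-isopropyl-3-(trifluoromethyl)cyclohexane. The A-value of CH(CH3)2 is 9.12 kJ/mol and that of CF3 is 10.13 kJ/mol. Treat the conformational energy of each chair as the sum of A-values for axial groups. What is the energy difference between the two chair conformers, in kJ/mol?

C1 and C3 have the same parity, so for the trans isomer the two substituents are one axial and one equatorial in each chair.
Chair I (isopropyl axial, trifluoromethyl equatorial): E = 9.12 kJ/mol.
Chair II (isopropyl equatorial, trifluoromethyl axial): E = 10.13 kJ/mol.
ΔE = 10.13 − 9.12 = 1.01 kJ/mol; chair I is more stable.

1.01 kJ/mol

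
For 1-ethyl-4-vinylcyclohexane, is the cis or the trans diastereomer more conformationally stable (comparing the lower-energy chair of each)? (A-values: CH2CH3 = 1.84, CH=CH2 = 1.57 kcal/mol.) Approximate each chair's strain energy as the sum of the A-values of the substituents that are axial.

trans

At 1,4 positions (parity opposite): cis → (a,e or e,a); trans → (e,e or a,a).
Best chair for cis: E = 1.57 kcal/mol; best chair for trans: E = 0.00 kcal/mol.
The trans isomer is lower by 1.57 kcal/mol.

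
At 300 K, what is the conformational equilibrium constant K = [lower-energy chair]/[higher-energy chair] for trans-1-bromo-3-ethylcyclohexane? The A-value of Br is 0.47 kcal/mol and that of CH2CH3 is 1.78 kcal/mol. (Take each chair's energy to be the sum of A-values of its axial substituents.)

K ≈ 9.00

C1 and C3 have the same parity, so for the trans isomer the two substituents are one axial and one equatorial in each chair.
Chair I (bromo axial, ethyl equatorial): E = 0.47 kcal/mol; chair II (bromo equatorial, ethyl axial): E = 1.78 kcal/mol.
ΔG = 1.31 kcal/mol between the two chairs.
K = exp(ΔG/RT) with R = 1.987×10⁻³ kcal mol⁻¹ K⁻¹ and T = 300 K gives K ≈ 9.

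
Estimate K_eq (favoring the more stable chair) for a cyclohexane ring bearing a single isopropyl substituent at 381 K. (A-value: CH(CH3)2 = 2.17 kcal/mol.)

K ≈ 17.6

One chair has the isopropyl group axial (E = 2.17 kcal/mol) and the other has it equatorial (E = 0).
ΔG = 2.17 kcal/mol between the two chairs.
K = exp(ΔG/RT) with R = 1.987×10⁻³ kcal mol⁻¹ K⁻¹ and T = 381 K gives K ≈ 17.6.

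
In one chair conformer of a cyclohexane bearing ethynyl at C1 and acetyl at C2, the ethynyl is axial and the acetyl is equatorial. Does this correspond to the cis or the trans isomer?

C1 and C2 have opposite parity, so their axial bonds point in opposite directions.
With opposite-parity carbons, two substituents on the same face are one axial and one equatorial; opposite faces give both axial or both equatorial.
Here the groups are axial/equatorial → same face → cis.

cis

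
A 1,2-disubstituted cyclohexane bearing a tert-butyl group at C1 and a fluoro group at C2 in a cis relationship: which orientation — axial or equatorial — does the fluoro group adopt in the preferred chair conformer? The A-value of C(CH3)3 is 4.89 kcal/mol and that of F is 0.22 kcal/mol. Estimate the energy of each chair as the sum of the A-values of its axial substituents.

C1 and C2 have opposite parity, so for the cis isomer the two substituents are one axial and one equatorial in each chair.
Chair I (tert-butyl axial, fluoro equatorial): E = 4.89 kcal/mol.
Chair II (tert-butyl equatorial, fluoro axial): E = 0.22 kcal/mol.
Chair II is the more stable (lower-energy) conformer, and in that chair the fluoro group is axial.

axial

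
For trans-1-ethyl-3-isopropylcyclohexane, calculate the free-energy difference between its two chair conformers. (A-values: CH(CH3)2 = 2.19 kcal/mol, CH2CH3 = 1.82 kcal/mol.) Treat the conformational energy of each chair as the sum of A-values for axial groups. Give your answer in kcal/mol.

0.37 kcal/mol

C1 and C3 have the same parity, so for the trans isomer the two substituents are one axial and one equatorial in each chair.
Chair I (isopropyl axial, ethyl equatorial): E = 2.19 kcal/mol.
Chair II (isopropyl equatorial, ethyl axial): E = 1.82 kcal/mol.
ΔE = 2.19 − 1.82 = 0.37 kcal/mol; chair II is more stable.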